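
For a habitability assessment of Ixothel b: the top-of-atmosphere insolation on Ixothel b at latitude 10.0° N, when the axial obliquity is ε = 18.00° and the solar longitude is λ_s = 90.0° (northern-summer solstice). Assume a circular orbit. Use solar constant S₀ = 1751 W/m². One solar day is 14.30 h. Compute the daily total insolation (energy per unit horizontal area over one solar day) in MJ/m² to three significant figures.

29.3 MJ/m²

Solar declination: sin δ = sin ε · sin λ_s = sin 18.00° × sin 90.0° = 0.30902, so δ = +18.000°.
cos H₀ = −tan(+10.0°) tan(+18.000°) = -0.0573, H₀ = 1.6281 rad.
Bracket: H₀ sin φ sin δ + cos φ cos δ sin H₀ = 1.6281×0.17365×0.30902 + 0.98481×0.95106×0.99836 = 0.087366 + 0.935077 = 1.022443.
Q̄ = (S₀/π) × [bracket] = (1751/π) × 1.022443 = 569.87 W/m².
Daily total = Q̄ × 14.30 h × 3600 s/h = 569.87 × 14.30 × 3600 / 10⁶ = 29.34 MJ/m².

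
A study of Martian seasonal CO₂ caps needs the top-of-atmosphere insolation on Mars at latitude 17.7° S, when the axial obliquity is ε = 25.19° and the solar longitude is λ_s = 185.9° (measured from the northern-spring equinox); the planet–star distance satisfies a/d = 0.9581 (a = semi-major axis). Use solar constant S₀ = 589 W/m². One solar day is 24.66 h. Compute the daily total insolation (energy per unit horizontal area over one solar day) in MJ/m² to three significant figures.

Solar declination: sin δ = sin ε · sin λ_s = sin 25.19° × sin 185.9° = -0.04375, so δ = -2.508°.
cos H₀ = −tan(-17.7°) tan(-2.508°) = -0.0140, H₀ = 1.5848 rad.
Bracket: H₀ sin φ sin δ + cos φ cos δ sin H₀ = 1.5848×-0.30403×-0.04375 + 0.95266×0.99904×0.99990 = 0.021080 + 0.951650 = 0.972730.
Inverse-square distance factor (a/d)² = 0.9581² = 0.917956.
Q̄ = (S₀/π) × 0.917956 × [bracket] = (589/π) × 0.917956 × 0.972730 = 167.41 W/m².
Daily total = Q̄ × 24.66 h × 3600 s/h = 167.41 × 24.66 × 3600 / 10⁶ = 14.86 MJ/m².

14.9 MJ/m²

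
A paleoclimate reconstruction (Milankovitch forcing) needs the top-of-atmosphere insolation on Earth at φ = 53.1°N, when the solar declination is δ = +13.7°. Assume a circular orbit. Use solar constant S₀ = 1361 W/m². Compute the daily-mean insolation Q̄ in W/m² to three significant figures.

Q̄ ≈ 395 W/m²

cos H₀ = −tan(+53.1°) tan(+13.700°) = -0.3247, H₀ = 1.9015 rad.
Bracket: H₀ sin φ sin δ + cos φ cos δ sin H₀ = 1.9015×0.79968×0.23684 + 0.60042×0.97155×0.94583 = 0.360137 + 0.551739 = 0.911876.
Q̄ = (S₀/π) × [bracket] = (1361/π) × 0.911876 = 395.0 W/m².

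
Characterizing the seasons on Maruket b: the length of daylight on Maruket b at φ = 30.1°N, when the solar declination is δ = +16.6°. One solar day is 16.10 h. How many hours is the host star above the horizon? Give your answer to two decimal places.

8.94 h

cos H₀ = −tan φ · tan δ = −tan(+30.1°) × tan(+16.600°) = -0.1728, so H₀ = 1.7445 rad = 99.95°.
Daylight = 2H₀/(2π) × 16.10 h = (1.7445/π) × 16.10 = 8.94 h.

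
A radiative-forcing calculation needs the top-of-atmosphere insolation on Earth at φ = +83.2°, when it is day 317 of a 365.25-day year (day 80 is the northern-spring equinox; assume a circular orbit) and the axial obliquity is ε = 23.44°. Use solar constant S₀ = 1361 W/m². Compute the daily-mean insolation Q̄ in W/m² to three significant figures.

Solar longitude: λ_s = 360° × (317 − 80)/365.25 = 233.593°.
sin δ = sin 23.44° × sin 233.593° = -0.32015, so δ = -18.672°.
cos H₀ = −tan(+83.2°) tan(-18.672°) = 2.8340 ≥ 1 ⇒ polar night, H₀ = 0 and Q̄ = 0.

Q̄ ≈ 0.00 W/m²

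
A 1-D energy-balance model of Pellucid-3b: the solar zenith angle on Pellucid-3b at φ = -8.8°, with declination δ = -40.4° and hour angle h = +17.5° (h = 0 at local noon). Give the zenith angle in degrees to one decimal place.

θ_z = 35.2°

cos θ_z = sin φ sin δ + cos φ cos δ cos h = 0.099153 + 0.717742 = 0.816895.
θ_z = arccos(0.816895) = 35.2°.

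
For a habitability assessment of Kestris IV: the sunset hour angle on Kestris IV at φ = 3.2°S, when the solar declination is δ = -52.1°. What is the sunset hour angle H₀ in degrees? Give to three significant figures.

H₀ = 94.1°

cos H₀ = −tan φ · tan δ = −tan(-3.2°) × tan(-52.100°) = -0.0718, so H₀ = 1.6427 rad = 94.12°.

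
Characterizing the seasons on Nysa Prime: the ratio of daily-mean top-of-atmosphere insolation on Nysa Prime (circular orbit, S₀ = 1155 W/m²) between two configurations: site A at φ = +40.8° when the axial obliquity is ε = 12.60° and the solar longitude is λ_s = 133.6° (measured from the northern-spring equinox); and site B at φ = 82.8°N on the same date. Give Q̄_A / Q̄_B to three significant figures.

— Configuration A (φ=+40.8°):
Solar declination: sin δ = sin ε · sin λ_s = sin 12.60° × sin 133.6° = 0.15797, so δ = +9.089°.
cos H₀ = −tan(+40.8°) tan(+9.089°) = -0.1381, H₀ = 1.7093 rad.
Bracket: H₀ sin φ sin δ + cos φ cos δ sin H₀ = 1.7093×0.65342×0.15797 + 0.75700×0.98744×0.99042 = 0.176435 + 0.740331 = 0.916766.
Q̄ = (S₀/π) × [bracket] = (1155/π) × 0.916766 = 337.05 W/m².
— Configuration B (φ=+82.8°):
cos H₀ = −tan(+82.8°) tan(+9.089°) = -1.2664 ≤ −1 ⇒ polar day, H₀ = π.
Bracket: H₀ sin φ sin δ + cos φ cos δ sin H₀ = 3.1416×0.99211×0.15797 + 0.12533×0.98744×0.00000 = 0.492363 + 0.000000 = 0.492363.
Q̄ = (S₀/π) × [bracket] = (1155/π) × 0.492363 = 181.02 W/m².
Ratio Q̄_A / Q̄_B = 337.05 / 181.02 = 1.862.

Q̄_A / Q̄_B ≈ 1.86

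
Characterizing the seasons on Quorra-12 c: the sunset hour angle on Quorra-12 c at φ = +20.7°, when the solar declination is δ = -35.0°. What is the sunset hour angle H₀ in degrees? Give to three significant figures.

H₀ = 74.7°

cos H₀ = −tan φ · tan δ = −tan(+20.7°) × tan(-35.000°) = 0.2646, so H₀ = 1.3030 rad = 74.66°.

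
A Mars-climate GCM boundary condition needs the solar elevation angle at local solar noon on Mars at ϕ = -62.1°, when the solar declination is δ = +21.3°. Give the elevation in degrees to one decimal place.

6.6°

At local noon the hour angle is zero, so the zenith angle equals |ϕ − δ| = |-62.1° − (+21.300°)| = 83.400°.
Elevation = 90° − 83.400° = 6.6°.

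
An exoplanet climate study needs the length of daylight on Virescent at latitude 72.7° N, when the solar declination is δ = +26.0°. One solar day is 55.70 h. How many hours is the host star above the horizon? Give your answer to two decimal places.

55.70 h

Sunrise equation: cos h₀ = −tan ϕ · tan δ = -1.5659 ≤ −1, so the host star never sets (polar day) and h₀ = π.
Daylight = 2h₀/(2π) × 55.70 h = (3.1416/π) × 55.70 = 55.70 h.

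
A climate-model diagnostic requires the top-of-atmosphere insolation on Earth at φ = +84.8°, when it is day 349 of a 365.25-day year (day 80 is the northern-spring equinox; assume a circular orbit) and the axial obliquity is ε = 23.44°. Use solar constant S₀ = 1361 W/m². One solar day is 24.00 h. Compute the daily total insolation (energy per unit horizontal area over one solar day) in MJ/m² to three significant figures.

Solar longitude: λ_s = 360° × (349 − 80)/365.25 = 265.133°.
sin δ = sin 23.44° × sin 265.133° = -0.39635, so δ = -23.350°.
cos H₀ = −tan(+84.8°) tan(-23.350°) = 4.7437 ≥ 1 ⇒ polar night, H₀ = 0 and Q̄ = 0.
Daily total = Q̄ × 24.00 h × 3600 s/h = 0.00 MJ/m².

0.00 MJ/m²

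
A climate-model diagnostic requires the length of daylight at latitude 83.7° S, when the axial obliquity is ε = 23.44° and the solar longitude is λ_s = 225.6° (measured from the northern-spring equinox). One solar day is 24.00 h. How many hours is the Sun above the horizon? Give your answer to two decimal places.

24.00 h

Solar declination: sin δ = sin ε · sin λ_s = sin 23.44° × sin 225.6° = -0.28421, so δ = -16.512°.
Sunrise equation: cos H₀ = −tan φ · tan δ = -2.6851 ≤ −1, so the Sun never sets (polar day) and H₀ = π.
Daylight = 2H₀/(2π) × 24.00 h = (3.1416/π) × 24.00 = 24.00 h.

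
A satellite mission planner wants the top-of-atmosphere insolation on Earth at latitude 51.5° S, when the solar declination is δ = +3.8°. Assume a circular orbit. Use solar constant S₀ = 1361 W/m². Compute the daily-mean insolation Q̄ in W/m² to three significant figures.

cos H₀ = −tan(-51.5°) tan(+3.800°) = 0.0835, H₀ = 1.4872 rad.
Bracket: H₀ sin φ sin δ + cos φ cos δ sin H₀ = 1.4872×-0.78261×0.06627 + 0.62251×0.99780×0.99651 = -0.077131 + 0.618973 = 0.541842.
Q̄ = (S₀/π) × [bracket] = (1361/π) × 0.541842 = 234.7 W/m².

Q̄ ≈ 235 W/m²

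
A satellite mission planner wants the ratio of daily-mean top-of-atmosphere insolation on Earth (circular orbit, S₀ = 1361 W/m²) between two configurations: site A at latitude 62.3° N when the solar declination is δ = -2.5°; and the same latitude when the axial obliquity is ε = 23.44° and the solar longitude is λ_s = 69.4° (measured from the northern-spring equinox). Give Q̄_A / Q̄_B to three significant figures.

— Configuration A (φ=+62.3°):
cos H₀ = −tan(+62.3°) tan(-2.500°) = 0.0832, H₀ = 1.4875 rad.
Bracket: H₀ sin φ sin δ + cos φ cos δ sin H₀ = 1.4875×0.88539×-0.04362 + 0.46484×0.99905×0.99654 = -0.057448 + 0.462792 = 0.405344.
Q̄ = (S₀/π) × [bracket] = (1361/π) × 0.405344 = 175.60 W/m².
— Configuration B (φ=+62.3°):
Solar declination: sin δ = sin ε · sin λ_s = sin 23.44° × sin 69.4° = 0.37235, so δ = +21.861°.
cos H₀ = −tan(+62.3°) tan(+21.861°) = -0.7642, H₀ = 2.4406 rad.
Bracket: H₀ sin φ sin δ + cos φ cos δ sin H₀ = 2.4406×0.88539×0.37235 + 0.46484×0.92809×0.64500 = 0.804605 + 0.278262 = 1.082867.
Q̄ = (S₀/π) × [bracket] = (1361/π) × 1.082867 = 469.12 W/m².
Ratio Q̄_A / Q̄_B = 175.60 / 469.12 = 0.3743.

Q̄_A / Q̄_B ≈ 0.374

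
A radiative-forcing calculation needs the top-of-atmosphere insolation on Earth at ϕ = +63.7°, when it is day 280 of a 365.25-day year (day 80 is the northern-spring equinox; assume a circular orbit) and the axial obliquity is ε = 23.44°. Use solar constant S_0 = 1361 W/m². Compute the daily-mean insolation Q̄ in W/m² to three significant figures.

Solar longitude: L_s = 360° × (280 − 80)/365.25 = 197.125°.
sin δ = sin 23.44° × sin 197.125° = -0.11713, so δ = -6.727°.
cos h₀ = −tan(+63.7°) tan(-6.727°) = 0.2386, h₀ = 1.3298 rad.
Bracket: h₀ sin ϕ sin δ + cos ϕ cos δ sin h₀ = 1.3298×0.89649×-0.11713 + 0.44307×0.99312×0.97111 = -0.139637 + 0.427309 = 0.287672.
Q̄ = (S_0/π) × [bracket] = (1361/π) × 0.287672 = 124.6 W/m².

Q̄ ≈ 125 W/m²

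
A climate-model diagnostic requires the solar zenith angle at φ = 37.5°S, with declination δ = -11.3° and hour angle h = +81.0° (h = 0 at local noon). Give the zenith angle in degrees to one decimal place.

cos θ_z = sin φ sin δ + cos φ cos δ cos h = 0.119284 + 0.121702 = 0.240986.
θ_z = arccos(0.240986) = 76.1°.

θ_z = 76.1°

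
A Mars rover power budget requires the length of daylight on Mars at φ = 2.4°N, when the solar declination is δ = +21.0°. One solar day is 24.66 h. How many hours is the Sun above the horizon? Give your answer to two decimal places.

cos H₀ = −tan φ · tan δ = −tan(+2.4°) × tan(+21.000°) = -0.0161, so H₀ = 1.5869 rad = 90.92°.
Daylight = 2H₀/(2π) × 24.66 h = (1.5869/π) × 24.66 = 12.46 h.

12.46 h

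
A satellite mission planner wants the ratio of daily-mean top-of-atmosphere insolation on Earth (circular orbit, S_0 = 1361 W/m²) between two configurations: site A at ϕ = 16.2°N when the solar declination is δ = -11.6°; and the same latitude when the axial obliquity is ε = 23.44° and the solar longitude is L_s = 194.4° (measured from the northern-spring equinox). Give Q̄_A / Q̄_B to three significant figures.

— Configuration A (ϕ=+16.2°):
cos h₀ = −tan(+16.2°) tan(-11.600°) = 0.0596, h₀ = 1.5111 rad.
Bracket: h₀ sin ϕ sin δ + cos ϕ cos δ sin h₀ = 1.5111×0.27899×-0.20108 + 0.96029×0.97958×0.99822 = -0.084772 + 0.939006 = 0.854234.
Q̄ = (S_0/π) × [bracket] = (1361/π) × 0.854234 = 370.07 W/m².
— Configuration B (ϕ=+16.2°):
Solar declination: sin δ = sin ε · sin L_s = sin 23.44° × sin 194.4° = -0.09893, so δ = -5.677°.
cos h₀ = −tan(+16.2°) tan(-5.677°) = 0.0289, h₀ = 1.5419 rad.
Bracket: h₀ sin ϕ sin δ + cos ϕ cos δ sin h₀ = 1.5419×0.27899×-0.09893 + 0.96029×0.99509×0.99958 = -0.042557 + 0.955174 = 0.912617.
Q̄ = (S_0/π) × [bracket] = (1361/π) × 0.912617 = 395.36 W/m².
Ratio Q̄_A / Q̄_B = 370.07 / 395.36 = 0.9360.

Q̄_A / Q̄_B ≈ 0.936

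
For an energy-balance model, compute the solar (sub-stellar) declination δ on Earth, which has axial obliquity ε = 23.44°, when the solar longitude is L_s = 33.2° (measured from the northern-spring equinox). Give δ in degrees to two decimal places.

sin δ = sin ε · sin L_s = sin 23.44° × sin 33.2° = 0.217814.
δ = arcsin(0.217814) = +12.58°.

δ = +12.58°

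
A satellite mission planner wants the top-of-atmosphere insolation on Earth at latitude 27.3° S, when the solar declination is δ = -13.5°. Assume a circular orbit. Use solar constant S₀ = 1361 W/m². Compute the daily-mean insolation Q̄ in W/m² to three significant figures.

Q̄ ≈ 450 W/m²

cos H₀ = −tan(-27.3°) tan(-13.500°) = -0.1239, H₀ = 1.6950 rad.
Bracket: H₀ sin φ sin δ + cos φ cos δ sin H₀ = 1.6950×-0.45865×-0.23345 + 0.88862×0.97237×0.99229 = 0.181487 + 0.857405 = 1.038892.
Q̄ = (S₀/π) × [bracket] = (1361/π) × 1.038892 = 450.1 W/m².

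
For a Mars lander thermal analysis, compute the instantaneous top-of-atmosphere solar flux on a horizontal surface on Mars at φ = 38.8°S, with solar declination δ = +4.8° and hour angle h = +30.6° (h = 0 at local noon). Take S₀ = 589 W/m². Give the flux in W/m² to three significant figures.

cos θ_z = sin φ sin δ + cos φ cos δ cos h = -0.052433 + 0.668456 = 0.616023.
Flux = S₀ · cos θ_z = 589 × 0.616023 = 362.8 W/m².

363 W/m²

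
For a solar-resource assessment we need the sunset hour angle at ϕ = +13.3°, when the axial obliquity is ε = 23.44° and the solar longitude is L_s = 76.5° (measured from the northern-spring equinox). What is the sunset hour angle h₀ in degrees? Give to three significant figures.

Solar declination: sin δ = sin ε · sin L_s = sin 23.44° × sin 76.5° = 0.38680, so δ = +22.755°.
cos h₀ = −tan ϕ · tan δ = −tan(+13.3°) × tan(+22.755°) = -0.0992, so h₀ = 1.6701 rad = 95.69°.

h₀ = 95.7°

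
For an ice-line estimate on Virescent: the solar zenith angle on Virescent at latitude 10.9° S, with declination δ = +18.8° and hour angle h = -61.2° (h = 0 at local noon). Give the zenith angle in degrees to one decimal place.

cos θ_z = sin ϕ sin δ + cos ϕ cos δ cos h = -0.060939 + 0.447824 = 0.386885.
θ_z = arccos(0.386885) = 67.2°.

θ_z = 67.2°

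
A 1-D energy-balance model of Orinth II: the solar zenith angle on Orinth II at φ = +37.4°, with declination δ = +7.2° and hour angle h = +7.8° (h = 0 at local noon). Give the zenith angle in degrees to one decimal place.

cos θ_z = sin φ sin δ + cos φ cos δ cos h = 0.076124 + 0.780858 = 0.856982.
θ_z = arccos(0.856982) = 31.0°.

θ_z = 31.0°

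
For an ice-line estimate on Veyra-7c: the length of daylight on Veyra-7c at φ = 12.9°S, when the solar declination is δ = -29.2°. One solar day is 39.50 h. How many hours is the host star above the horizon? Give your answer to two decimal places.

21.36 h

cos H₀ = −tan φ · tan δ = −tan(-12.9°) × tan(-29.200°) = -0.1280, so H₀ = 1.6991 rad = 97.35°.
Daylight = 2H₀/(2π) × 39.50 h = (1.6991/π) × 39.50 = 21.36 h.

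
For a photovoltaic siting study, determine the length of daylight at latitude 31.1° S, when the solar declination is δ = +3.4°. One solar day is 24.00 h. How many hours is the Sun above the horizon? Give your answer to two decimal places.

cos h₀ = −tan ϕ · tan δ = −tan(-31.1°) × tan(+3.400°) = 0.0358, so h₀ = 1.5349 rad = 87.95°.
Daylight = 2h₀/(2π) × 24.00 h = (1.5349/π) × 24.00 = 11.73 h.

11.73 h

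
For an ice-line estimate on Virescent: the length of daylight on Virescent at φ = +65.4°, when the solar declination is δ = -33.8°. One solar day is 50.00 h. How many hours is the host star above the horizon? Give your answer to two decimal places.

cos H₀ = −tan φ · tan δ = 1.4622 ≥ 1, so the host star never rises (polar night) and H₀ = 0.
Daylight = 2H₀/(2π) × 50.00 h = (0.0000/π) × 50.00 = 0.00 h.

0.00 h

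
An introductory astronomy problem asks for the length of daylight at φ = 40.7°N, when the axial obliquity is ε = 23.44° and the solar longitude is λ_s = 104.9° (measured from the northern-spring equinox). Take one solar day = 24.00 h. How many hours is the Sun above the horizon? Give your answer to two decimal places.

Solar declination: sin δ = sin ε · sin λ_s = sin 23.44° × sin 104.9° = 0.38441, so δ = +22.607°.
cos H₀ = −tan φ · tan δ = −tan(+40.7°) × tan(+22.607°) = -0.3582, so H₀ = 1.9371 rad = 110.99°.
Daylight = 2H₀/(2π) × 24.00 h = (1.9371/π) × 24.00 = 14.80 h.

14.80 h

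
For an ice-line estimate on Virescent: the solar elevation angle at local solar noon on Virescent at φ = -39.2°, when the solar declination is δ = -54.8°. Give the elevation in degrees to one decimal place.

At local noon the hour angle is zero, so the zenith angle equals |φ − δ| = |-39.2° − (-54.800°)| = 15.600°.
Elevation = 90° − 15.600° = 74.4°.

74.4°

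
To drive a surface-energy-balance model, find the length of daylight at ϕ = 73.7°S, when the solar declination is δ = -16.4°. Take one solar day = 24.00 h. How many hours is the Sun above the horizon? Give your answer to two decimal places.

Sunrise equation: cos h₀ = −tan ϕ · tan δ = -1.0065 ≤ −1, so the Sun never sets (polar day) and h₀ = π.
Daylight = 2h₀/(2π) × 24.00 h = (3.1416/π) × 24.00 = 24.00 h.

24.00 h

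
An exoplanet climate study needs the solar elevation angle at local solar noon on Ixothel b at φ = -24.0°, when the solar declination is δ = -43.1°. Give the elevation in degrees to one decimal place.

At local noon the hour angle is zero, so the zenith angle equals |φ − δ| = |-24.0° − (-43.100°)| = 19.100°.
Elevation = 90° − 19.100° = 70.9°.

70.9°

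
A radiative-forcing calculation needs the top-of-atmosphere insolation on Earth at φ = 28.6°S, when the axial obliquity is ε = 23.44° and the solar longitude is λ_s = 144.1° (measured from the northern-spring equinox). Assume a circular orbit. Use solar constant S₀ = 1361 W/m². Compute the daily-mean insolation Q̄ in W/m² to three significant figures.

Q̄ ≈ 297 W/m²

Solar declination: sin δ = sin ε · sin λ_s = sin 23.44° × sin 144.1° = 0.23325, so δ = +13.489°.
cos H₀ = −tan(-28.6°) tan(+13.489°) = 0.1308, H₀ = 1.4396 rad.
Bracket: H₀ sin φ sin δ + cos φ cos δ sin H₀ = 1.4396×-0.47869×0.23325 + 0.87798×0.97242×0.99141 = -0.160738 + 0.846431 = 0.685693.
Q̄ = (S₀/π) × [bracket] = (1361/π) × 0.685693 = 297.1 W/m².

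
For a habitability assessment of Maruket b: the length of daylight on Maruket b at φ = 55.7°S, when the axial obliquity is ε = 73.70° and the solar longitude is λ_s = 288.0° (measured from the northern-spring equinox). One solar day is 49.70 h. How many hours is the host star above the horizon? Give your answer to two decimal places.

Solar declination: sin δ = sin ε · sin λ_s = sin 73.70° × sin 288.0° = -0.91283, so δ = -65.899°.
Sunrise equation: cos H₀ = −tan φ · tan δ = -3.2771 ≤ −1, so the host star never sets (polar day) and H₀ = π.
Daylight = 2H₀/(2π) × 49.70 h = (3.1416/π) × 49.70 = 49.70 h.

49.70 h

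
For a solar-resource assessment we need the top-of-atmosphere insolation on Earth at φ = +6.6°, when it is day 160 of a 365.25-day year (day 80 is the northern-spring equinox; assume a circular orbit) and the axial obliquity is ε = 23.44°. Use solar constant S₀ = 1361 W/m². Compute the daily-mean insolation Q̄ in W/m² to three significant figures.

Solar longitude: λ_s = 360° × (160 − 80)/365.25 = 78.850°.
sin δ = sin 23.44° × sin 78.850° = 0.39028, so δ = +22.972°.
cos H₀ = −tan(+6.6°) tan(+22.972°) = -0.0490, H₀ = 1.6199 rad.
Bracket: H₀ sin φ sin δ + cos φ cos δ sin H₀ = 1.6199×0.11494×0.39028 + 0.99337×0.92070×0.99880 = 0.072667 + 0.913498 = 0.986165.
Q̄ = (S₀/π) × [bracket] = (1361/π) × 0.986165 = 427.2 W/m².

Q̄ ≈ 427 W/m²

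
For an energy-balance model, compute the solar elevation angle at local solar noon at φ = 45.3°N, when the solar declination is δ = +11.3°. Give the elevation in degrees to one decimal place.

56.0°

At local noon the hour angle is zero, so the zenith angle equals |φ − δ| = |+45.3° − (+11.300°)| = 34.000°.
Elevation = 90° − 34.000° = 56.0°.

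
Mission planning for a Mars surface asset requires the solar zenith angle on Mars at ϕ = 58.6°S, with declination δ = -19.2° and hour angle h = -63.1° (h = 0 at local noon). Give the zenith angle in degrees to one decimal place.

cos θ_z = sin ϕ sin δ + cos ϕ cos δ cos h = 0.280704 + 0.222611 = 0.503315.
θ_z = arccos(0.503315) = 59.8°.

θ_z = 59.8°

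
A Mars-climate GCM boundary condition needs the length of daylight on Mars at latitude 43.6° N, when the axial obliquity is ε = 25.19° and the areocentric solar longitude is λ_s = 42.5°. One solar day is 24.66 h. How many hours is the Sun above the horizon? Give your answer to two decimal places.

14.61 h

sin δ = sin 25.19° × sin 42.5° = 0.28755, so δ = +16.711°.
cos H₀ = −tan φ · tan δ = −tan(+43.6°) × tan(+16.711°) = -0.2859, so H₀ = 1.8607 rad = 106.61°.
Daylight = 2H₀/(2π) × 24.66 h = (1.8607/π) × 24.66 = 14.61 h.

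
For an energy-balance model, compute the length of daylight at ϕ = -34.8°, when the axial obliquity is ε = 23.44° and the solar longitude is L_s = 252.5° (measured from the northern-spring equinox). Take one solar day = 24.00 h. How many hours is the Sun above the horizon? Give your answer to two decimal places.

14.21 h

Solar declination: sin δ = sin ε · sin L_s = sin 23.44° × sin 252.5° = -0.37938, so δ = -22.295°.
cos h₀ = −tan ϕ · tan δ = −tan(-34.8°) × tan(-22.295°) = -0.2850, so h₀ = 1.8598 rad = 106.56°.
Daylight = 2h₀/(2π) × 24.00 h = (1.8598/π) × 24.00 = 14.21 h.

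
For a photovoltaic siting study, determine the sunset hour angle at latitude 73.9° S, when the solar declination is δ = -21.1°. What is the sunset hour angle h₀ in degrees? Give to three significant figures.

Sunrise equation: cos h₀ = −tan ϕ · tan δ = -1.3369 ≤ −1, so the Sun never sets (polar day) and h₀ = π.

h₀ = 180°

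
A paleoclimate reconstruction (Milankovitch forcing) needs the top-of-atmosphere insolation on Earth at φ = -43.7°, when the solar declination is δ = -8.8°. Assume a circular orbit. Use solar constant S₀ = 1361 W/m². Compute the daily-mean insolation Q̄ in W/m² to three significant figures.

cos H₀ = −tan(-43.7°) tan(-8.800°) = -0.1479, H₀ = 1.7193 rad.
Bracket: H₀ sin φ sin δ + cos φ cos δ sin H₀ = 1.7193×-0.69088×-0.15299 + 0.72297×0.98823×0.98900 = 0.181726 + 0.706602 = 0.888328.
Q̄ = (S₀/π) × [bracket] = (1361/π) × 0.888328 = 384.8 W/m².

Q̄ ≈ 385 W/m²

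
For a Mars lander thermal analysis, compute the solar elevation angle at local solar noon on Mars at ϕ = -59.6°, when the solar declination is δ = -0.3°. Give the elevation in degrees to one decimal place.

30.7°

At local noon the hour angle is zero, so the zenith angle equals |ϕ − δ| = |-59.6° − (-0.300°)| = 59.300°.
Elevation = 90° − 59.300° = 30.7°.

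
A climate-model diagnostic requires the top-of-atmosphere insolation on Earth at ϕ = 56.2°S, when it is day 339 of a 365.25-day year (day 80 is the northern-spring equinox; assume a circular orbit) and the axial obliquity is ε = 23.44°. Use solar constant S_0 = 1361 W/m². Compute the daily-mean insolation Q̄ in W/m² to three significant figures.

Solar longitude: L_s = 360° × (339 − 80)/365.25 = 255.277°.
sin δ = sin 23.44° × sin 255.277° = -0.38473, so δ = -22.627°.
cos h₀ = −tan(-56.2°) tan(-22.627°) = -0.6226, h₀ = 2.2429 rad.
Bracket: h₀ sin ϕ sin δ + cos ϕ cos δ sin h₀ = 2.2429×-0.83098×-0.38473 + 0.55630×0.92303×0.78252 = 0.717062 + 0.401810 = 1.118872.
Q̄ = (S_0/π) × [bracket] = (1361/π) × 1.118872 = 484.7 W/m².

Q̄ ≈ 485 W/m²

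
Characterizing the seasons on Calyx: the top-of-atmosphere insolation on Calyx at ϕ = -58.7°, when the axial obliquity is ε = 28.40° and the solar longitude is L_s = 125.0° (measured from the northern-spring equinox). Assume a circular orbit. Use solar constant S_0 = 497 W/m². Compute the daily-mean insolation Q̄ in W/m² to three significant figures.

Q̄ ≈ 12.2 W/m²

Solar declination: sin δ = sin ε · sin L_s = sin 28.40° × sin 125.0° = 0.38961, so δ = +22.930°.
cos h₀ = −tan(-58.7°) tan(+22.930°) = 0.6958, h₀ = 0.8013 rad.
Bracket: h₀ sin ϕ sin δ + cos ϕ cos δ sin h₀ = 0.8013×-0.85446×0.38961 + 0.51952×0.92098×0.71826 = -0.266758 + 0.343664 = 0.076906.
Q̄ = (S_0/π) × [bracket] = (497/π) × 0.076906 = 12.17 W/m².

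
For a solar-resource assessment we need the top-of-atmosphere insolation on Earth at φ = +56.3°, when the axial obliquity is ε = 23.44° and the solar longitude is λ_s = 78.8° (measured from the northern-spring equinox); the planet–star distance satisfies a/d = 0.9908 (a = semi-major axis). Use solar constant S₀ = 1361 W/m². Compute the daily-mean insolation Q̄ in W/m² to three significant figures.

Solar declination: sin δ = sin ε · sin λ_s = sin 23.44° × sin 78.8° = 0.39021, so δ = +22.968°.
cos H₀ = −tan(+56.3°) tan(+22.968°) = -0.6355, H₀ = 2.2594 rad.
Bracket: H₀ sin φ sin δ + cos φ cos δ sin H₀ = 2.2594×0.83195×0.39021 + 0.55484×0.92072×0.77212 = 0.733481 + 0.394439 = 1.127920.
Inverse-square distance factor (a/d)² = 0.9908² = 0.981685.
Q̄ = (S₀/π) × 0.981685 × [bracket] = (1361/π) × 0.981685 × 1.127920 = 479.7 W/m².

Q̄ ≈ 480 W/m²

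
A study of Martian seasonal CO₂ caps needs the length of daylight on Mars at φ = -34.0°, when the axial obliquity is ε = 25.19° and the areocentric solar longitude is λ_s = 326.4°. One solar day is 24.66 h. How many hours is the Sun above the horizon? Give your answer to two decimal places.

sin δ = sin 25.19° × sin 326.4° = -0.23554, so δ = -13.623°.
cos H₀ = −tan φ · tan δ = −tan(-34.0°) × tan(-13.623°) = -0.1635, so H₀ = 1.7350 rad = 99.41°.
Daylight = 2H₀/(2π) × 24.66 h = (1.7350/π) × 24.66 = 13.62 h.

13.62 h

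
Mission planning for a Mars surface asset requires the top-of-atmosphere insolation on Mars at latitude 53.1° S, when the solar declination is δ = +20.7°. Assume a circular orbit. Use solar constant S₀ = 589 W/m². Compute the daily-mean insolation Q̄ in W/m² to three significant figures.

cos H₀ = −tan(-53.1°) tan(+20.700°) = 0.5033, H₀ = 1.0434 rad.
Bracket: H₀ sin φ sin δ + cos φ cos δ sin H₀ = 1.0434×-0.79968×0.35347 + 0.60042×0.93544×0.86413 = -0.294930 + 0.485345 = 0.190415.
Q̄ = (S₀/π) × [bracket] = (589/π) × 0.190415 = 35.70 W/m².

Q̄ ≈ 35.7 W/m²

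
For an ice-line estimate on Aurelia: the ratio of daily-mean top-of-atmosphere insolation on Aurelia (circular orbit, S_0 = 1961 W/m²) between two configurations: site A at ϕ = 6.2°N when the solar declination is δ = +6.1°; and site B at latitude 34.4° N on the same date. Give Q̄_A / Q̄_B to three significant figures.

— Configuration A (ϕ=+6.2°):
cos h₀ = −tan(+6.2°) tan(+6.100°) = -0.0116, h₀ = 1.5824 rad.
Bracket: h₀ sin ϕ sin δ + cos ϕ cos δ sin h₀ = 1.5824×0.10800×0.10626 + 0.99415×0.99434×0.99993 = 0.018160 + 0.988454 = 1.006614.
Q̄ = (S_0/π) × [bracket] = (1961/π) × 1.006614 = 628.33 W/m².
— Configuration B (ϕ=+34.4°):
cos h₀ = −tan(+34.4°) tan(+6.100°) = -0.0732, h₀ = 1.6440 rad.
Bracket: h₀ sin ϕ sin δ + cos ϕ cos δ sin h₀ = 1.6440×0.56497×0.10626 + 0.82511×0.99434×0.99732 = 0.098695 + 0.818241 = 0.916936.
Q̄ = (S_0/π) × [bracket] = (1961/π) × 0.916936 = 572.36 W/m².
Ratio Q̄_A / Q̄_B = 628.33 / 572.36 = 1.098.

Q̄_A / Q̄_B ≈ 1.10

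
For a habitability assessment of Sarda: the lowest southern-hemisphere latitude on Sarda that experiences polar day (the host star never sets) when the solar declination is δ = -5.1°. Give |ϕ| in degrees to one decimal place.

Polar day requires cos h₀ = −tan ϕ tan δ ≤ −1, i.e. tan ϕ tan δ ≥ 1.
The boundary is |tan ϕ| · |tan δ| = 1, so |ϕ| = 90° − |δ| = 90° − 5.1° = 84.9° in the southern hemisphere.

|ϕ| = 84.9°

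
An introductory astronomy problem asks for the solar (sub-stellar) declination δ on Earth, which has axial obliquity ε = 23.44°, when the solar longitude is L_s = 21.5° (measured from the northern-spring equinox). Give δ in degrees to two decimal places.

sin δ = sin ε · sin L_s = sin 23.44° × sin 21.5° = 0.145790.
δ = arcsin(0.145790) = +8.38°.

δ = +8.38°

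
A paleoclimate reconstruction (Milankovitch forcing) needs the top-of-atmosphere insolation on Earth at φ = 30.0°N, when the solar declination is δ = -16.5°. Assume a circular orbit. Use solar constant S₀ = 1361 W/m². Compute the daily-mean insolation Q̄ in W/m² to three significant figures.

cos H₀ = −tan(+30.0°) tan(-16.500°) = 0.1710, H₀ = 1.3989 rad.
Bracket: H₀ sin φ sin δ + cos φ cos δ sin H₀ = 1.3989×0.50000×-0.28402 + 0.86603×0.95882×0.98527 = -0.198658 + 0.818136 = 0.619478.
Q̄ = (S₀/π) × [bracket] = (1361/π) × 0.619478 = 268.4 W/m².

Q̄ ≈ 268 W/m²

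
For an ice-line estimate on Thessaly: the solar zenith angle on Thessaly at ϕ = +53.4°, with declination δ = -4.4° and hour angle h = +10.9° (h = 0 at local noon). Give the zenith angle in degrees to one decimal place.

cos θ_z = sin ϕ sin δ + cos ϕ cos δ cos h = -0.061591 + 0.583743 = 0.522152.
θ_z = arccos(0.522152) = 58.5°.

θ_z = 58.5°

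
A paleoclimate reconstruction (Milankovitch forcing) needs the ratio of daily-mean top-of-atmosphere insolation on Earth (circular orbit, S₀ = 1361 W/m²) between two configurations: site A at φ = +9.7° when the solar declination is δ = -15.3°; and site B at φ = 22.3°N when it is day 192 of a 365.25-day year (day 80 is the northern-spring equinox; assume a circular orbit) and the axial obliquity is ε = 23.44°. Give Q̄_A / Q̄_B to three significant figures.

— Configuration A (φ=+9.7°):
cos H₀ = −tan(+9.7°) tan(-15.300°) = 0.0468, H₀ = 1.5240 rad.
Bracket: H₀ sin φ sin δ + cos φ cos δ sin H₀ = 1.5240×0.16849×-0.26387 + 0.98570×0.96456×0.99891 = -0.067756 + 0.949730 = 0.881974.
Q̄ = (S₀/π) × [bracket] = (1361/π) × 0.881974 = 382.09 W/m².
— Configuration B (φ=+22.3°):
Solar longitude: λ_s = 360° × (192 − 80)/365.25 = 110.390°.
sin δ = sin 23.44° × sin 110.390° = 0.37286, so δ = +21.892°.
cos H₀ = −tan(+22.3°) tan(+21.892°) = -0.1648, H₀ = 1.7364 rad.
Bracket: H₀ sin φ sin δ + cos φ cos δ sin H₀ = 1.7364×0.37946×0.37286 + 0.92521×0.92789×0.98633 = 0.245675 + 0.846758 = 1.092433.
Q̄ = (S₀/π) × [bracket] = (1361/π) × 1.092433 = 473.26 W/m².
Ratio Q̄_A / Q̄_B = 382.09 / 473.26 = 0.8074.

Q̄_A / Q̄_B ≈ 0.807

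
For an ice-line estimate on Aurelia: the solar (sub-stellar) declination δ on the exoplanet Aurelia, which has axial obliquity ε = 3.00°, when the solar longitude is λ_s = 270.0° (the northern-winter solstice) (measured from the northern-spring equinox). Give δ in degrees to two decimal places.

sin δ = sin ε · sin λ_s = sin 3.00° × sin 270.0° = -0.052336.
δ = arcsin(-0.052336) = -3.00°.

δ = -3.00°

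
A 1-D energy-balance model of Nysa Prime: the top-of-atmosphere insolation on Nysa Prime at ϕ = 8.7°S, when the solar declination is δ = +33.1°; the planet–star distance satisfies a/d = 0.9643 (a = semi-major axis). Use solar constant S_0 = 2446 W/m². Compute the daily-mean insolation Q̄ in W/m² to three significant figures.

cos h₀ = −tan(-8.7°) tan(+33.100°) = 0.0998, h₀ = 1.4709 rad.
Bracket: h₀ sin ϕ sin δ + cos ϕ cos δ sin h₀ = 1.4709×-0.15126×0.54610 + 0.98849×0.83772×0.99501 = -0.121501 + 0.823946 = 0.702445.
Inverse-square distance factor (a/d)² = 0.9643² = 0.929874.
Q̄ = (S_0/π) × 0.929874 × [bracket] = (2446/π) × 0.929874 × 0.702445 = 508.6 W/m².

Q̄ ≈ 509 W/m²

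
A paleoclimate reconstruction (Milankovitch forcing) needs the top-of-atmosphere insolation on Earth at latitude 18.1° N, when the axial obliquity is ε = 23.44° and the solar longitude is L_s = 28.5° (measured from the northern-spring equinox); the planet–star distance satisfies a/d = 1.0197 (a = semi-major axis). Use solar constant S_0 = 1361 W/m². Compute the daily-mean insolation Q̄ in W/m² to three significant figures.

Solar declination: sin δ = sin ε · sin L_s = sin 23.44° × sin 28.5° = 0.18981, so δ = +10.942°.
cos h₀ = −tan(+18.1°) tan(+10.942°) = -0.0632, h₀ = 1.6340 rad.
Bracket: h₀ sin ϕ sin δ + cos ϕ cos δ sin h₀ = 1.6340×0.31068×0.18981 + 0.95052×0.98182×0.99800 = 0.096357 + 0.931373 = 1.027730.
Inverse-square distance factor (a/d)² = 1.0197² = 1.039788.
Q̄ = (S_0/π) × 1.039788 × [bracket] = (1361/π) × 1.039788 × 1.027730 = 462.9 W/m².

Q̄ ≈ 463 W/m²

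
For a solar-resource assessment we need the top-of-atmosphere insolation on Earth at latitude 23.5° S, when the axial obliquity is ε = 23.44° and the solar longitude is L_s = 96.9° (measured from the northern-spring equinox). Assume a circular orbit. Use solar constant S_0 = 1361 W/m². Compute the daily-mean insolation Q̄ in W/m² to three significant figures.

Solar declination: sin δ = sin ε · sin L_s = sin 23.44° × sin 96.9° = 0.39491, so δ = +23.260°.
cos h₀ = −tan(-23.5°) tan(+23.260°) = 0.1869, h₀ = 1.3828 rad.
Bracket: h₀ sin ϕ sin δ + cos ϕ cos δ sin h₀ = 1.3828×-0.39875×0.39491 + 0.91706×0.91872×0.98238 = -0.217750 + 0.827676 = 0.609926.
Q̄ = (S_0/π) × [bracket] = (1361/π) × 0.609926 = 264.2 W/m².

Q̄ ≈ 264 W/m²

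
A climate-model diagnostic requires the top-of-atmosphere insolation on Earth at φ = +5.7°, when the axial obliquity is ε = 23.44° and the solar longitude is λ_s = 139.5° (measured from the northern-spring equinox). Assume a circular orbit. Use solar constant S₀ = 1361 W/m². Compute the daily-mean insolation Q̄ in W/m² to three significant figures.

Solar declination: sin δ = sin ε · sin λ_s = sin 23.44° × sin 139.5° = 0.25834, so δ = +14.972°.
cos H₀ = −tan(+5.7°) tan(+14.972°) = -0.0267, H₀ = 1.5975 rad.
Bracket: H₀ sin φ sin δ + cos φ cos δ sin H₀ = 1.5975×0.09932×0.25834 + 0.99506×0.96605×0.99964 = 0.040989 + 0.960932 = 1.001921.
Q̄ = (S₀/π) × [bracket] = (1361/π) × 1.001921 = 434.1 W/m².

Q̄ ≈ 434 W/m²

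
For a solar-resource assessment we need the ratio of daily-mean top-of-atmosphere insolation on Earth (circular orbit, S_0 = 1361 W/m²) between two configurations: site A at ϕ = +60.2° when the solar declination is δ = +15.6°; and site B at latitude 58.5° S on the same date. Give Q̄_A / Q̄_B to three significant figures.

— Configuration A (ϕ=+60.2°):
cos h₀ = −tan(+60.2°) tan(+15.600°) = -0.4875, h₀ = 2.0800 rad.
Bracket: h₀ sin ϕ sin δ + cos ϕ cos δ sin h₀ = 2.0800×0.86777×0.26892 + 0.49697×0.96316×0.87311 = 0.485390 + 0.417924 = 0.903314.
Q̄ = (S_0/π) × [bracket] = (1361/π) × 0.903314 = 391.33 W/m².
— Configuration B (ϕ=-58.5°):
cos h₀ = −tan(-58.5°) tan(+15.600°) = 0.4556, h₀ = 1.0977 rad.
Bracket: h₀ sin ϕ sin δ + cos ϕ cos δ sin h₀ = 1.0977×-0.85264×0.26892 + 0.52250×0.96316×0.89017 = -0.251694 + 0.447979 = 0.196285.
Q̄ = (S_0/π) × [bracket] = (1361/π) × 0.196285 = 85.035 W/m².
Ratio Q̄_A / Q̄_B = 391.33 / 85.035 = 4.602.

Q̄_A / Q̄_B ≈ 4.60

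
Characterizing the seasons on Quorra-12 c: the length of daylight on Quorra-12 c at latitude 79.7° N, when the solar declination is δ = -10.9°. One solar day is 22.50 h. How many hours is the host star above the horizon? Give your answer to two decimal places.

0.00 h

cos h₀ = −tan ϕ · tan δ = 1.0596 ≥ 1, so the host star never rises (polar night) and h₀ = 0.
Daylight = 2h₀/(2π) × 22.50 h = (0.0000/π) × 22.50 = 0.00 h.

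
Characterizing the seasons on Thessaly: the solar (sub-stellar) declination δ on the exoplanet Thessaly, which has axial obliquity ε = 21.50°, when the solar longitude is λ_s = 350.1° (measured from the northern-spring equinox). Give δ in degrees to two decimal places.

δ = -3.61°

sin δ = sin ε · sin λ_s = sin 21.50° × sin 350.1° = -0.063012.
δ = arcsin(-0.063012) = -3.61°.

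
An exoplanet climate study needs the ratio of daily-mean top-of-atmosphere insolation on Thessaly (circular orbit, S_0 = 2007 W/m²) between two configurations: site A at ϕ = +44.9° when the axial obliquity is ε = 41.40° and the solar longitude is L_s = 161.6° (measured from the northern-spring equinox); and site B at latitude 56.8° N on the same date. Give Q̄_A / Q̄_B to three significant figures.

Q̄_A / Q̄_B ≈ 1.12

— Configuration A (ϕ=+44.9°):
Solar declination: sin δ = sin ε · sin L_s = sin 41.40° × sin 161.6° = 0.20874, so δ = +12.049°.
cos h₀ = −tan(+44.9°) tan(+12.049°) = -0.2127, h₀ = 1.7851 rad.
Bracket: h₀ sin ϕ sin δ + cos ϕ cos δ sin h₀ = 1.7851×0.70587×0.20874 + 0.70834×0.97797×0.97712 = 0.263023 + 0.676885 = 0.939908.
Q̄ = (S_0/π) × [bracket] = (2007/π) × 0.939908 = 600.46 W/m².
— Configuration B (ϕ=+56.8°):
cos h₀ = −tan(+56.8°) tan(+12.049°) = -0.3262, h₀ = 1.9031 rad.
Bracket: h₀ sin ϕ sin δ + cos ϕ cos δ sin h₀ = 1.9031×0.83676×0.20874 + 0.54756×0.97797×0.94531 = 0.332405 + 0.506211 = 0.838616.
Q̄ = (S_0/π) × [bracket] = (2007/π) × 0.838616 = 535.75 W/m².
Ratio Q̄_A / Q̄_B = 600.46 / 535.75 = 1.121.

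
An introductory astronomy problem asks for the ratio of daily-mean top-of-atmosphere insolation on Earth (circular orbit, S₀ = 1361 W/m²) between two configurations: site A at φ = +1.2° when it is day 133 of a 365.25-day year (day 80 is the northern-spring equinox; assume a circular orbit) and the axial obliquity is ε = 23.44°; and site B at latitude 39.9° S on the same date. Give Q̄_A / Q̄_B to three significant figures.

— Configuration A (φ=+1.2°):
Solar longitude: λ_s = 360° × (133 − 80)/365.25 = 52.238°.
sin δ = sin 23.44° × sin 52.238° = 0.31448, so δ = +18.329°.
cos H₀ = −tan(+1.2°) tan(+18.329°) = -0.0069, H₀ = 1.5777 rad.
Bracket: H₀ sin φ sin δ + cos φ cos δ sin H₀ = 1.5777×0.02094×0.31448 + 0.99978×0.94927×0.99998 = 0.010389 + 0.949042 = 0.959431.
Q̄ = (S₀/π) × [bracket] = (1361/π) × 0.959431 = 415.64 W/m².
— Configuration B (φ=-39.9°):
cos H₀ = −tan(-39.9°) tan(+18.329°) = 0.2770, H₀ = 1.2901 rad.
Bracket: H₀ sin φ sin δ + cos φ cos δ sin H₀ = 1.2901×-0.64145×0.31448 + 0.76717×0.94927×0.96087 = -0.260243 + 0.699755 = 0.439512.
Q̄ = (S₀/π) × [bracket] = (1361/π) × 0.439512 = 190.41 W/m².
Ratio Q̄_A / Q̄_B = 415.64 / 190.41 = 2.183.

Q̄_A / Q̄_B ≈ 2.18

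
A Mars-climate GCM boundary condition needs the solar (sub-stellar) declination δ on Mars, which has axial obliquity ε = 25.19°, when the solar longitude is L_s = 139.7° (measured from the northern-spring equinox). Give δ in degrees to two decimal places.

δ = +15.98°

sin δ = sin ε · sin L_s = sin 25.19° × sin 139.7° = 0.275288.
δ = arcsin(0.275288) = +15.98°.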